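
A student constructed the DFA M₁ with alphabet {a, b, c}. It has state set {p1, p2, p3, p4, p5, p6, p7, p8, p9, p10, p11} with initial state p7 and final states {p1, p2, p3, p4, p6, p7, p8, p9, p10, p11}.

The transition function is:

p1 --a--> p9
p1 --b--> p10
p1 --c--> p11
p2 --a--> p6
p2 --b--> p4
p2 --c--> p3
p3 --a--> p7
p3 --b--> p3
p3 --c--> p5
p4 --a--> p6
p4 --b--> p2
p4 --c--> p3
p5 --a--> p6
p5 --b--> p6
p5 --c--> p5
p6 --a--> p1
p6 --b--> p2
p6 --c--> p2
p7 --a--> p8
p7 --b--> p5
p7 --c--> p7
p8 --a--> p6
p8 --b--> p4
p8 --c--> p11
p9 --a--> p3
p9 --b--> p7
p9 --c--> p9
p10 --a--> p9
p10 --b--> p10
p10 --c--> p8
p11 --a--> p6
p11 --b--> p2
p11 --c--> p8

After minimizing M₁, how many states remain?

Every state is reachable, so we keep all 11.
P0 = {p1,p2,p3,p4,p6,p7,p8,p9,p10,p11} | {p5}.
On input b, block {p1,p2,p3,p4,p6,p7,p8,p9,p10,p11} splits into {p1,p2,p3,p4,p6,p8,p9,p10,p11} and {p7}.
On input a, block {p1,p2,p3,p4,p6,p8,p9,p10,p11} splits into {p1,p2,p4,p6,p8,p9,p10,p11} and {p3}.
Split {p1,p2,p4,p6,p8,p9,p10,p11} by δ(·,a) → {p1,p2,p4,p6,p8,p10,p11} and {p9}.
On input a, block {p1,p2,p4,p6,p8,p10,p11} splits into {p2,p4,p6,p8,p11} and {p1,p10}.
On input a, block {p2,p4,p6,p8,p11} splits into {p2,p4,p8,p11} and {p6}.
On input c, block {p2,p4,p8,p11} splits into {p2,p4} and {p8,p11}.
No further refinement is possible. Final partition (8 blocks): {p2,p4} | {p5} | {p7} | {p3} | {p9} | {p1,p10} | {p6} | {p8,p11}.

8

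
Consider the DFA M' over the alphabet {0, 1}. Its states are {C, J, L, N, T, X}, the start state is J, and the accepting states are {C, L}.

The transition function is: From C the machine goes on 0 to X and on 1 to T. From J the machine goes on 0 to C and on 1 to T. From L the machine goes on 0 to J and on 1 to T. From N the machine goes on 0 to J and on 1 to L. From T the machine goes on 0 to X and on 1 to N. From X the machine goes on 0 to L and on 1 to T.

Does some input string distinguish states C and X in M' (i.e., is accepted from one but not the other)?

Yes

Every state is reachable, so we keep all 6.
Start with accepting vs non-accepting: {C,L} | {J,N,T,X}.
On input 0, block {J,N,T,X} splits into {N,T} and {J,X}.
On input 1, block {N,T} splits into {N} and {T}.
Stable partition: {C,L} | {N} | {J,X} | {T} — 4 equivalence classes.
C and X end up in different blocks, so they are distinguishable. For instance, the string 'ε' is accepted from only C.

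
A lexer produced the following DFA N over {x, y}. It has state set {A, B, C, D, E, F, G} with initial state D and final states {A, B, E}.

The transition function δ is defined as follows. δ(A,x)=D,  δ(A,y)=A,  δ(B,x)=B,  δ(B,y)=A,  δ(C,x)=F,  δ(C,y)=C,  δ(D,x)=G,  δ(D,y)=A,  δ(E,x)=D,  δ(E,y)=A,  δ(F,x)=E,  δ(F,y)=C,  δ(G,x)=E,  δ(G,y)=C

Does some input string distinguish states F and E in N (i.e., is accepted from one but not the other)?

Yes

First remove the unreachable states {B}; 6 states remain.
P0 = {A,E} | {C,D,F,G}.
On input x, block {C,D,F,G} splits into {C,D} and {F,G}.
Split {C,D} by δ(·,y) → {C} and {D}.
No further refinement is possible. Final partition (4 blocks): {A,E} | {C} | {F,G} | {D}.
F and E end up in different blocks, so they are distinguishable. For instance, the string 'ε' is accepted from only E.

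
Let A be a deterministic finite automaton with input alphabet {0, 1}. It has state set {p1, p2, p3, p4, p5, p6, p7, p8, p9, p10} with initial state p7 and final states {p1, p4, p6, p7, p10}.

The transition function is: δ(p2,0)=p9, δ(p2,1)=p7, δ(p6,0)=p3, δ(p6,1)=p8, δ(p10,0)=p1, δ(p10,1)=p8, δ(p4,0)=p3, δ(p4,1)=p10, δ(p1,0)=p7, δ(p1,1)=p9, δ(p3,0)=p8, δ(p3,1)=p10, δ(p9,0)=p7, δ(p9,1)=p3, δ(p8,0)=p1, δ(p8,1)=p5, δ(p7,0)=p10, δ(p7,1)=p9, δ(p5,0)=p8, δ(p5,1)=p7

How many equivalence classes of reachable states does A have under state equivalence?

3

First remove the unreachable states {p2,p4,p6}; 7 states remain.
P0 = {p1,p7,p10} | {p3,p5,p8,p9}.
Split {p3,p5,p8,p9} by δ(·,0) → {p3,p5} and {p8,p9}.
Stable partition: {p1,p7,p10} | {p3,p5} | {p8,p9} — 3 equivalence classes.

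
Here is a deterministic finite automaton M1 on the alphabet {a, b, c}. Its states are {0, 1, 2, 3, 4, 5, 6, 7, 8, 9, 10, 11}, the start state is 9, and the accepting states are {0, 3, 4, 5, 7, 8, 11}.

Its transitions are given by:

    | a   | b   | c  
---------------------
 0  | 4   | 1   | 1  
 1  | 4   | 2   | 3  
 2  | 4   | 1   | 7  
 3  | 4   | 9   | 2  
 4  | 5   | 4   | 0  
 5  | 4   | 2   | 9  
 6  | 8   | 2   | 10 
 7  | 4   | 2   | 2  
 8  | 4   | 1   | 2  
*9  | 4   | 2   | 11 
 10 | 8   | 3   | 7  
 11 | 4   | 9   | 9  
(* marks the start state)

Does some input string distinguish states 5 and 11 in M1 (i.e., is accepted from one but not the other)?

No

Reachable states from the start: {0,1,2,3,4,5,7,9,11}. Unreachable: {6,8,10} — drop them.
P0 = {0,3,4,5,7,11} | {1,2,9}.
Refine {0,3,4,5,7,11} on symbol b: members go to different blocks, giving {0,3,5,7,11} and {4}.
Stable partition: {0,3,5,7,11} | {1,2,9} | {4} — 3 equivalence classes.
5 and 11 lie in the same block of the stable partition, so they are equivalent — no string distinguishes them.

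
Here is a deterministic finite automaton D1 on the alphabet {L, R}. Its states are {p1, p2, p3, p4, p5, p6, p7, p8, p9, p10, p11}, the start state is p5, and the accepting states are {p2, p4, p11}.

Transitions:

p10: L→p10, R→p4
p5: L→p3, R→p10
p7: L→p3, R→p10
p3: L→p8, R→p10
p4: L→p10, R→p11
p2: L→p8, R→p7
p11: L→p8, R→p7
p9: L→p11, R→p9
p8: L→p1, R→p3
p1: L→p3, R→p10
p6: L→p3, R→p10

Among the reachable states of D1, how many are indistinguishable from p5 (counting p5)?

First remove the unreachable states {p2,p6,p9}; 8 states remain.
Initial partition by acceptance: {p4,p11} | {p1,p3,p5,p7,p8,p10}.
Split {p4,p11} by δ(·,R) → {p4} and {p11}.
Split {p1,p3,p5,p7,p8,p10} by δ(·,R) → {p1,p3,p5,p7,p8} and {p10}.
Refine {p1,p3,p5,p7,p8} on symbol R: members go to different blocks, giving {p1,p3,p5,p7} and {p8}.
On input L, block {p1,p3,p5,p7} splits into {p1,p5,p7} and {p3}.
Stable partition: {p4} | {p1,p5,p7} | {p11} | {p10} | {p8} | {p3} — 6 equivalence classes.
The equivalence class containing p5 is {p1,p5,p7}, of size 3.

3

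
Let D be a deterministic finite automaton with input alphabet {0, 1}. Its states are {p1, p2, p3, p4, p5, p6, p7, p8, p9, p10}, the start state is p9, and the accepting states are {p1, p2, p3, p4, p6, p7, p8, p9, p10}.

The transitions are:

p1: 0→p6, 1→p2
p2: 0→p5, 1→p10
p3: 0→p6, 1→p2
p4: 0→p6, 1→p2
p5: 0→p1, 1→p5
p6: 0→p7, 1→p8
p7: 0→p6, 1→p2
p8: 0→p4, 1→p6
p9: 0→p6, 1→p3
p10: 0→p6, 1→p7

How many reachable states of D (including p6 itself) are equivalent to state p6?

Every state is reachable, so we keep all 10.
P0 = {p1,p2,p3,p4,p6,p7,p8,p9,p10} | {p5}.
Refine {p1,p2,p3,p4,p6,p7,p8,p9,p10} on symbol 0: members go to different blocks, giving {p1,p3,p4,p6,p7,p8,p9,p10} and {p2}.
Refine {p1,p3,p4,p6,p7,p8,p9,p10} on symbol 1: members go to different blocks, giving {p1,p3,p4,p7} and {p6,p8,p9,p10}.
Refine {p6,p8,p9,p10} on symbol 0: members go to different blocks, giving {p6,p8} and {p9,p10}.
Stable partition: {p1,p3,p4,p7} | {p5} | {p2} | {p6,p8} | {p9,p10} — 5 equivalence classes.
State p6 belongs to the block {p6,p8}, which has 2 states.

2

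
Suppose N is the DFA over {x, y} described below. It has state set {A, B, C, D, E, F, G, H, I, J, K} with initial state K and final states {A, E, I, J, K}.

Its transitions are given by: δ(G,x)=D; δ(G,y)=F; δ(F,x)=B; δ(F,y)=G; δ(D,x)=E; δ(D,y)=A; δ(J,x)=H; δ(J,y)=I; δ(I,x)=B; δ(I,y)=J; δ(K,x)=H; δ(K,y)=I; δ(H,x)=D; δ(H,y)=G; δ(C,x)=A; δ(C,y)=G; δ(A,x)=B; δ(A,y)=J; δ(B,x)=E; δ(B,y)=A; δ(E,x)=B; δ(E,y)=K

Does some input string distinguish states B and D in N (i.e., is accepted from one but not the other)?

No

States {C} cannot be reached from the start state, so discard them.
Initial partition by acceptance: {A,E,I,J,K} | {B,D,F,G,H}.
On input x, block {B,D,F,G,H} splits into {F,G,H} and {B,D}.
Split {A,E,I,J,K} by δ(·,x) → {A,E,I} and {J,K}.
No further refinement is possible. Final partition (4 blocks): {A,E,I} | {F,G,H} | {B,D} | {J,K}.
B and D lie in the same block of the stable partition, so they are equivalent — no string distinguishes them.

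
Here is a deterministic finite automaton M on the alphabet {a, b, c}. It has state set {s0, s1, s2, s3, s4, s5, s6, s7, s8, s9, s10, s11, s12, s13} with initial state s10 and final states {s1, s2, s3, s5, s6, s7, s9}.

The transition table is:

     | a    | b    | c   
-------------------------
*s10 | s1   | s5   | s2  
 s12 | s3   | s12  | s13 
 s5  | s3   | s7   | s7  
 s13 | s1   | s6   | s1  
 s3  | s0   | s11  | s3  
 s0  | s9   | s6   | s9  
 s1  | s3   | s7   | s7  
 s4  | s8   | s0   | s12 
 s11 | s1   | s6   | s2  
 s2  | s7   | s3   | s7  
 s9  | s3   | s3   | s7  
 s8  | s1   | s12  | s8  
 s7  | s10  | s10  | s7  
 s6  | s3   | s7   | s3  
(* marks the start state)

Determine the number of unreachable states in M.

No path from s10 leads to s4, s8, s12, s13; the other 10 states are all reachable.

4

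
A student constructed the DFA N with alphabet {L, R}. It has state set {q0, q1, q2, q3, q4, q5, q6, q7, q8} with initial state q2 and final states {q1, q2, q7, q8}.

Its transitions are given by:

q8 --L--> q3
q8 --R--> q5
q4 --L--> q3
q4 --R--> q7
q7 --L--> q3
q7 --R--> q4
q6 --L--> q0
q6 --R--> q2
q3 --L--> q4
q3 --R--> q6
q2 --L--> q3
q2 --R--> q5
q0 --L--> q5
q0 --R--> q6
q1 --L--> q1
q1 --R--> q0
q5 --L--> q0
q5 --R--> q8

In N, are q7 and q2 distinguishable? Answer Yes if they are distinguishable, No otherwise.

No

Reachable states from the start: {q0,q2,q3,q4,q5,q6,q7,q8}. Unreachable: {q1} — drop them.
P0 = {q2,q7,q8} | {q0,q3,q4,q5,q6}.
Split {q0,q3,q4,q5,q6} by δ(·,R) → {q4,q5,q6} and {q0,q3}.
Stable partition: {q2,q7,q8} | {q4,q5,q6} | {q0,q3} — 3 equivalence classes.
q7 and q2 lie in the same block of the stable partition, so they are equivalent — no string distinguishes them.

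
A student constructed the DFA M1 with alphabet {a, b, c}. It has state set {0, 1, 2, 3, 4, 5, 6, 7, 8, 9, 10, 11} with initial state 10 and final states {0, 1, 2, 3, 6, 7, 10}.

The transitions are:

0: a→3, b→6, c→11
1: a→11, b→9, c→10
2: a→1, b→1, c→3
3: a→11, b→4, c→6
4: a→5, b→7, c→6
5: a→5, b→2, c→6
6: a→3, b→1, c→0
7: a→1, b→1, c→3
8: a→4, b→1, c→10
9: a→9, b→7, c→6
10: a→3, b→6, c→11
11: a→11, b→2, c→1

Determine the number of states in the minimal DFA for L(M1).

7

First remove the unreachable states {8}; 11 states remain.
Initial partition by acceptance: {0,1,2,3,6,7,10} | {4,5,9,11}.
On input a, block {0,1,2,3,6,7,10} splits into {0,2,6,7,10} and {1,3}.
On input b, block {0,2,6,7,10} splits into {2,6,7} and {0,10}.
Refine {2,6,7} on symbol c: members go to different blocks, giving {2,7} and {6}.
Split {4,5,9,11} by δ(·,c) → {4,5,9} and {11}.
Split {1,3} by δ(·,c) → {1} and {3}.
The partition is now stable with 7 blocks: {2,7} | {4,5,9} | {1} | {0,10} | {6} | {11} | {3}.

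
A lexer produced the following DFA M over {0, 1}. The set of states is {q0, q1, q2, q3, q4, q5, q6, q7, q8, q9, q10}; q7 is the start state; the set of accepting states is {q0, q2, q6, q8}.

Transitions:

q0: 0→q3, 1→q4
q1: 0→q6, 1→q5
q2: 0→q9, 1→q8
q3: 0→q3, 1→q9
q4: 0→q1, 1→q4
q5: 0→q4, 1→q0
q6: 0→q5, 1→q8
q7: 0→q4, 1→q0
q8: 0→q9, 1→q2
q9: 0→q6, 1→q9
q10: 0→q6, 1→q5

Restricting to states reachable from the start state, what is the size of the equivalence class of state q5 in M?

First remove the unreachable states {q10}; 10 states remain.
Initial partition by acceptance: {q0,q2,q6,q8} | {q1,q3,q4,q5,q7,q9}.
Split {q0,q2,q6,q8} by δ(·,1) → {q2,q6,q8} and {q0}.
Refine {q1,q3,q4,q5,q7,q9} on symbol 0: members go to different blocks, giving {q3,q4,q5,q7} and {q1,q9}.
On input 0, block {q2,q6,q8} splits into {q2,q8} and {q6}.
Refine {q3,q4,q5,q7} on symbol 0: members go to different blocks, giving {q3,q5,q7} and {q4}.
Refine {q3,q5,q7} on symbol 0: members go to different blocks, giving {q5,q7} and {q3}.
Refine {q1,q9} on symbol 1: members go to different blocks, giving {q1} and {q9}.
No further refinement is possible. Final partition (8 blocks): {q2,q8} | {q5,q7} | {q0} | {q1} | {q6} | {q4} | {q3} | {q9}.
The equivalence class containing q5 is {q5,q7}, of size 2.

2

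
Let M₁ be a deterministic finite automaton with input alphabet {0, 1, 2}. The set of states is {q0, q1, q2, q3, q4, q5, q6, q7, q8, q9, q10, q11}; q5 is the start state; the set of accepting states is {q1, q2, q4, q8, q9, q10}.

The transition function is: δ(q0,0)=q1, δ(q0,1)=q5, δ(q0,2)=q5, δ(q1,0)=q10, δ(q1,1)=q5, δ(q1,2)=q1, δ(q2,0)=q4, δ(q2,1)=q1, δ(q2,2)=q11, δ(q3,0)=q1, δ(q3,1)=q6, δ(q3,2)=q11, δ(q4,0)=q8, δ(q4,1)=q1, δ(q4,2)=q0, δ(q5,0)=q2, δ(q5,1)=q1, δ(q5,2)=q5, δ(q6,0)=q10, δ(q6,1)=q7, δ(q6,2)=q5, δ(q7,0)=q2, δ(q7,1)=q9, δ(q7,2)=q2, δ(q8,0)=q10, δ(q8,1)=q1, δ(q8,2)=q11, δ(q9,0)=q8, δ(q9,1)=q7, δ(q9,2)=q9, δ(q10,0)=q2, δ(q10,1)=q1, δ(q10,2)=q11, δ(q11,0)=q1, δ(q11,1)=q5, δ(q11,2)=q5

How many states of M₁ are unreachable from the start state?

4

No path from q5 leads to q3, q6, q7, q9; the other 8 states are all reachable.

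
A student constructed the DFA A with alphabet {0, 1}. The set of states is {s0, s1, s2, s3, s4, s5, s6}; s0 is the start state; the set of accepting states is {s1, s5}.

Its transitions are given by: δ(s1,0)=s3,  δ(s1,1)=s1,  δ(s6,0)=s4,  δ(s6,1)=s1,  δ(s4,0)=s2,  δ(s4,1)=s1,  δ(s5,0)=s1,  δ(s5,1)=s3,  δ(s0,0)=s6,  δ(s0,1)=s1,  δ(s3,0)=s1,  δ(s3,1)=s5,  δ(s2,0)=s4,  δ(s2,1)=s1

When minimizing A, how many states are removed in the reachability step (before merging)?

0

Exploring from s0, all states are eventually visited, so none are unreachable.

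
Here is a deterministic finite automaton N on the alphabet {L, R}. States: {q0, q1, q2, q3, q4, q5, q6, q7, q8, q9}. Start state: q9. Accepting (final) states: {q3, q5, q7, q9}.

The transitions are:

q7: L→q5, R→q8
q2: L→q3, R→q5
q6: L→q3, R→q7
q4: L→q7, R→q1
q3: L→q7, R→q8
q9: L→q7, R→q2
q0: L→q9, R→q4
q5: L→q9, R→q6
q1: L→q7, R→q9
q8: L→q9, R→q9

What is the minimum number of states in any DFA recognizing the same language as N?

States {q0,q1,q4} cannot be reached from the start state, so discard them.
Initial partition by acceptance: {q3,q5,q7,q9} | {q2,q6,q8}.
The partition is now stable with 2 blocks: {q3,q5,q7,q9} | {q2,q6,q8}.

2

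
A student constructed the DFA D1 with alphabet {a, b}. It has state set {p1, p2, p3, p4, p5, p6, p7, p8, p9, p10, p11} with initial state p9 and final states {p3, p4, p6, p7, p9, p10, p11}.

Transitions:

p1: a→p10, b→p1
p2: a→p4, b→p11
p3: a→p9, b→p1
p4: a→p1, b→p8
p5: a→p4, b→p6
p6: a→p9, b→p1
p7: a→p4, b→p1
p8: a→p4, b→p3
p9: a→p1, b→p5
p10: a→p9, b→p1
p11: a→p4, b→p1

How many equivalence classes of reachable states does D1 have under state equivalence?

4

Reachable states from the start: {p1,p3,p4,p5,p6,p8,p9,p10}. Unreachable: {p2,p7,p11} — drop them.
Start with accepting vs non-accepting: {p3,p4,p6,p9,p10} | {p1,p5,p8}.
On input a, block {p3,p4,p6,p9,p10} splits into {p3,p6,p10} and {p4,p9}.
On input a, block {p1,p5,p8} splits into {p5,p8} and {p1}.
The partition is now stable with 4 blocks: {p3,p6,p10} | {p5,p8} | {p4,p9} | {p1}.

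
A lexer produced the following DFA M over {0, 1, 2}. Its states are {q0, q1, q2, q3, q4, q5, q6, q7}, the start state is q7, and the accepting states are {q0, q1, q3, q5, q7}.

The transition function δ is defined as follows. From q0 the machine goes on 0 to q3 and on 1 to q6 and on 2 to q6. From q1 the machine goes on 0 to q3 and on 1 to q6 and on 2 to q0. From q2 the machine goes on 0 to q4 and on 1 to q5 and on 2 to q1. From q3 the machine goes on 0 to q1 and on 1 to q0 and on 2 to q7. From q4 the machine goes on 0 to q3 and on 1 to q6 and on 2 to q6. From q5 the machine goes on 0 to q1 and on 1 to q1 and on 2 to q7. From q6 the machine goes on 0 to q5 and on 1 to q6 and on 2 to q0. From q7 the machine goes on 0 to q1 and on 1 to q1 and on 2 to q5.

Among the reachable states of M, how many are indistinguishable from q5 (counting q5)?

States {q2,q4} cannot be reached from the start state, so discard them.
Start with accepting vs non-accepting: {q0,q1,q3,q5,q7} | {q6}.
Split {q0,q1,q3,q5,q7} by δ(·,1) → {q3,q5,q7} and {q0,q1}.
Split {q0,q1} by δ(·,2) → {q0} and {q1}.
Refine {q3,q5,q7} on symbol 1: members go to different blocks, giving {q5,q7} and {q3}.
The partition is now stable with 5 blocks: {q5,q7} | {q6} | {q0} | {q1} | {q3}.
State q5 belongs to the block {q5,q7}, which has 2 states.

2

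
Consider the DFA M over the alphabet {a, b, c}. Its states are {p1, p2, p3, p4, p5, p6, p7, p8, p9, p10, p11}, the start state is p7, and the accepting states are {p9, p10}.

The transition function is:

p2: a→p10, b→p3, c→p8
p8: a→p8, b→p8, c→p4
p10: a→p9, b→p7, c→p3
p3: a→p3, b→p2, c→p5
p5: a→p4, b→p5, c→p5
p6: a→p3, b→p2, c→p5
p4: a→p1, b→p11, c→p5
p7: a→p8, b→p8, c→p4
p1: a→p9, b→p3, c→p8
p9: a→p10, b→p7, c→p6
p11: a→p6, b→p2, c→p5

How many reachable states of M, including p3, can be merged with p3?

3

Start with accepting vs non-accepting: {p9,p10} | {p1,p2,p3,p4,p5,p6,p7,p8,p11}.
On input a, block {p1,p2,p3,p4,p5,p6,p7,p8,p11} splits into {p3,p4,p5,p6,p7,p8,p11} and {p1,p2}.
Split {p3,p4,p5,p6,p7,p8,p11} by δ(·,a) → {p3,p5,p6,p7,p8,p11} and {p4}.
On input a, block {p3,p5,p6,p7,p8,p11} splits into {p3,p6,p7,p8,p11} and {p5}.
Split {p3,p6,p7,p8,p11} by δ(·,b) → {p3,p6,p11} and {p7,p8}.
The partition is now stable with 6 blocks: {p9,p10} | {p3,p6,p11} | {p1,p2} | {p4} | {p5} | {p7,p8}.
The equivalence class containing p3 is {p3,p6,p11}, of size 3.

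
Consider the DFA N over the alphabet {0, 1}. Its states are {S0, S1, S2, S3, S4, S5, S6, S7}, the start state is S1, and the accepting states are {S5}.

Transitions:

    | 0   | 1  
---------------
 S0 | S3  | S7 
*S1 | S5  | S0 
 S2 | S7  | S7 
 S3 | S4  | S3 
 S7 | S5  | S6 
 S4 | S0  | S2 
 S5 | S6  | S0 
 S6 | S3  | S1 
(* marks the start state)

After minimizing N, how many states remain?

Every state is reachable, so we keep all 8.
Initial partition by acceptance: {S5} | {S0,S1,S2,S3,S4,S6,S7}.
Split {S0,S1,S2,S3,S4,S6,S7} by δ(·,0) → {S0,S2,S3,S4,S6} and {S1,S7}.
On input 0, block {S0,S2,S3,S4,S6} splits into {S0,S3,S4,S6} and {S2}.
Split {S0,S3,S4,S6} by δ(·,1) → {S0,S6} and {S3} and {S4}.
Stable partition: {S5} | {S0,S6} | {S1,S7} | {S2} | {S3} | {S4} — 6 equivalence classes.

6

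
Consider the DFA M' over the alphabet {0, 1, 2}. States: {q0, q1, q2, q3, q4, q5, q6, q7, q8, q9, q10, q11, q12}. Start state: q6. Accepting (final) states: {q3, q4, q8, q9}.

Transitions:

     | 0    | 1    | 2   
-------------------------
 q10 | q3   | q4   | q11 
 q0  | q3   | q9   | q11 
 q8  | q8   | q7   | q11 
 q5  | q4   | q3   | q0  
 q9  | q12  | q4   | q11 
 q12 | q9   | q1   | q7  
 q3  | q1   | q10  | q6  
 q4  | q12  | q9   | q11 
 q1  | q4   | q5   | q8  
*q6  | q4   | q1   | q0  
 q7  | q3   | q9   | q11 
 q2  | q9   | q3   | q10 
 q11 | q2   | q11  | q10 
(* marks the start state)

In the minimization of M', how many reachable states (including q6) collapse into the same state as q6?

2

P0 = {q3,q4,q8,q9} | {q0,q1,q2,q5,q6,q7,q10,q11,q12}.
Refine {q3,q4,q8,q9} on symbol 0: members go to different blocks, giving {q3,q4,q9} and {q8}.
Split {q3,q4,q9} by δ(·,1) → {q4,q9} and {q3}.
On input 0, block {q0,q1,q2,q5,q6,q7,q10,q11,q12} splits into {q1,q2,q5,q6,q12} and {q0,q7,q10} and {q11}.
Split {q1,q2,q5,q6,q12} by δ(·,1) → {q1,q6,q12} and {q2,q5}.
Refine {q1,q6,q12} on symbol 1: members go to different blocks, giving {q6,q12} and {q1}.
The partition is now stable with 8 blocks: {q4,q9} | {q6,q12} | {q8} | {q3} | {q0,q7,q10} | {q11} | {q2,q5} | {q1}.
The equivalence class containing q6 is {q6,q12}, of size 2.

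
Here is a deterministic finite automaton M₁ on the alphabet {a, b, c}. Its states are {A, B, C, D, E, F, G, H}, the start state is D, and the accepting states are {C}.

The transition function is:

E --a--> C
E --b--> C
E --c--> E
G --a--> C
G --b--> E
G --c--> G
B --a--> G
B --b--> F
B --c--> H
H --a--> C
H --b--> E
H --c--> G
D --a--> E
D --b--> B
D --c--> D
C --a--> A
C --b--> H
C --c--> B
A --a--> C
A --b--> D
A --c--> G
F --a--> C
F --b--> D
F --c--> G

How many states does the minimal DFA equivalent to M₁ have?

All states are reachable from the start state.
P0 = {C} | {A,B,D,E,F,G,H}.
On input a, block {A,B,D,E,F,G,H} splits into {A,E,F,G,H} and {B,D}.
On input b, block {A,E,F,G,H} splits into {A,F} and {G,H} and {E}.
On input a, block {B,D} splits into {B} and {D}.
Stable partition: {C} | {A,F} | {B} | {G,H} | {E} | {D} — 6 equivalence classes.

6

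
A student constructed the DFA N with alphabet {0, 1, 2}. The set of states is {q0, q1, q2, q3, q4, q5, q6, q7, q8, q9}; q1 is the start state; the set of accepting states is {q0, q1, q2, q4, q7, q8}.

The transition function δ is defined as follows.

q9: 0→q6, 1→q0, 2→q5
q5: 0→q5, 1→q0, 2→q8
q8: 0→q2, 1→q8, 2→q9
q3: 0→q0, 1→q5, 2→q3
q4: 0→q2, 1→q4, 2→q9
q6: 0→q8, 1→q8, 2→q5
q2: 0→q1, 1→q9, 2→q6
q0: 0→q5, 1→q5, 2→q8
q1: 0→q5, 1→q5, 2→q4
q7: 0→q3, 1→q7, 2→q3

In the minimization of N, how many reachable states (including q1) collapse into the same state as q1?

2

First remove the unreachable states {q3,q7}; 8 states remain.
P0 = {q0,q1,q2,q4,q8} | {q5,q6,q9}.
Split {q0,q1,q2,q4,q8} by δ(·,0) → {q2,q4,q8} and {q0,q1}.
Refine {q2,q4,q8} on symbol 0: members go to different blocks, giving {q4,q8} and {q2}.
Refine {q5,q6,q9} on symbol 0: members go to different blocks, giving {q5,q9} and {q6}.
Refine {q5,q9} on symbol 0: members go to different blocks, giving {q5} and {q9}.
Stable partition: {q4,q8} | {q5} | {q0,q1} | {q2} | {q6} | {q9} — 6 equivalence classes.
The equivalence class containing q1 is {q0,q1}, of size 2.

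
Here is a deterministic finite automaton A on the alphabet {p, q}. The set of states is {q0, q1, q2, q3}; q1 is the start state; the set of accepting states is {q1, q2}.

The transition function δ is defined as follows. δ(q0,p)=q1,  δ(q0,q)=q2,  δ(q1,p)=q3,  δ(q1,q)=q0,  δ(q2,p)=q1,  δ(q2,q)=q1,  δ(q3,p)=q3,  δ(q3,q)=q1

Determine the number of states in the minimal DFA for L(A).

4

P0 = {q1,q2} | {q0,q3}.
On input p, block {q1,q2} splits into {q1} and {q2}.
On input p, block {q0,q3} splits into {q0} and {q3}.
No further refinement is possible. Final partition (4 blocks): {q1} | {q0} | {q2} | {q3}.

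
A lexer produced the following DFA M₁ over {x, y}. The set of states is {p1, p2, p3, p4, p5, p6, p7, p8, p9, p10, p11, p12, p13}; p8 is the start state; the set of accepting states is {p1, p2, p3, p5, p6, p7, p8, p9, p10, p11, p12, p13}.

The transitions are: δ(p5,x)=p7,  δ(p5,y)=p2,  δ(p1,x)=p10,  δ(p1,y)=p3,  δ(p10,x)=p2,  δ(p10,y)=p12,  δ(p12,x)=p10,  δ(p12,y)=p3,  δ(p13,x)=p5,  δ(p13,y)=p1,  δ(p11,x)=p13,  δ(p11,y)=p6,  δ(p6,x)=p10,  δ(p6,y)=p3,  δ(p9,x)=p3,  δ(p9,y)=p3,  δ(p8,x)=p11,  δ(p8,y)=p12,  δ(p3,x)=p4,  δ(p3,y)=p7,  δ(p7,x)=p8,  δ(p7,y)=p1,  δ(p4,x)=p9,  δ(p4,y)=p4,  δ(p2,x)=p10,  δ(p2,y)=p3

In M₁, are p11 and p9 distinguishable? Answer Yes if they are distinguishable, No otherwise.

All states are reachable from the start state.
Initial partition by acceptance: {p1,p2,p3,p5,p6,p7,p8,p9,p10,p11,p12,p13} | {p4}.
Refine {p1,p2,p3,p5,p6,p7,p8,p9,p10,p11,p12,p13} on symbol x: members go to different blocks, giving {p1,p2,p5,p6,p7,p8,p9,p10,p11,p12,p13} and {p3}.
On input x, block {p1,p2,p5,p6,p7,p8,p9,p10,p11,p12,p13} splits into {p1,p2,p5,p6,p7,p8,p10,p11,p12,p13} and {p9}.
Split {p1,p2,p5,p6,p7,p8,p10,p11,p12,p13} by δ(·,y) → {p5,p7,p8,p10,p11,p13} and {p1,p2,p6,p12}.
Split {p5,p7,p8,p10,p11,p13} by δ(·,x) → {p5,p7,p8,p11,p13} and {p10}.
Stable partition: {p5,p7,p8,p11,p13} | {p4} | {p3} | {p9} | {p1,p2,p6,p12} | {p10} — 6 equivalence classes.
p11 and p9 end up in different blocks, so they are distinguishable. For instance, the string 'xx' is accepted from only p11.

Yes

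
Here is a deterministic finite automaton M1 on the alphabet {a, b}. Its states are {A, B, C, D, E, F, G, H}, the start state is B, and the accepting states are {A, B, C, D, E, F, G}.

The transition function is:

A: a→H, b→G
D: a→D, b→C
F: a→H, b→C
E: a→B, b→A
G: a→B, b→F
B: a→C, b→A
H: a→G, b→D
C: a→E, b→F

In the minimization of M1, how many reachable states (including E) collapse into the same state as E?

Initial partition by acceptance: {A,B,C,D,E,F,G} | {H}.
Split {A,B,C,D,E,F,G} by δ(·,a) → {B,C,D,E,G} and {A,F}.
Refine {B,C,D,E,G} on symbol b: members go to different blocks, giving {B,C,E,G} and {D}.
The partition is now stable with 4 blocks: {B,C,E,G} | {H} | {A,F} | {D}.
State E belongs to the block {B,C,E,G}, which has 4 states.

4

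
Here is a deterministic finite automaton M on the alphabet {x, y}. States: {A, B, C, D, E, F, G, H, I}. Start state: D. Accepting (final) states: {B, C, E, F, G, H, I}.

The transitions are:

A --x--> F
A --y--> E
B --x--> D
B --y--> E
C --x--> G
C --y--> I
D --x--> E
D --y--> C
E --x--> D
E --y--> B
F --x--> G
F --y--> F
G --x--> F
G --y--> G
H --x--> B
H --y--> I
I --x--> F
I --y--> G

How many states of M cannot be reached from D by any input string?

2

Starting at D and following transitions, the reachable set is {B, C, D, E, F, G, I}. That leaves A, H unreachable — 2 in total.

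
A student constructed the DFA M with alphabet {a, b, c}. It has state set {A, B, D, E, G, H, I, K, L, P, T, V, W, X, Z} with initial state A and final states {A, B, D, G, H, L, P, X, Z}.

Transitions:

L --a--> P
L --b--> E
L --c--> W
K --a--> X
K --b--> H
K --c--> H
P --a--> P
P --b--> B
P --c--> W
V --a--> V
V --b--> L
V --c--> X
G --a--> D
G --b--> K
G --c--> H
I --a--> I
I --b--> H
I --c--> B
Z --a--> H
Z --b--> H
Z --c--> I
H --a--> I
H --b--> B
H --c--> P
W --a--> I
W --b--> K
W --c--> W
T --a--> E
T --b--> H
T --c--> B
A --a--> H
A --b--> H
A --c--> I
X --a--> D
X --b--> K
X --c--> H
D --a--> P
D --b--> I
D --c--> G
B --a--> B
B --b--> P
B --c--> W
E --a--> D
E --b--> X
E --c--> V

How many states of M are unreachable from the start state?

Starting at A and following transitions, the reachable set is {A, B, D, G, H, I, K, P, W, X}. That leaves E, L, T, V, Z unreachable — 5 in total.

5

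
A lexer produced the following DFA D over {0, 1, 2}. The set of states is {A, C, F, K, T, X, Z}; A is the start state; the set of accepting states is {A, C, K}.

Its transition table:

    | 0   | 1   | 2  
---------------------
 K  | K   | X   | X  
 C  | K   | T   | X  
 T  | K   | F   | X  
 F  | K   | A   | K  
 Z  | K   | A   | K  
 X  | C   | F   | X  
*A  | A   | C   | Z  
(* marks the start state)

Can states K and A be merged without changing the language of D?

Every state is reachable, so we keep all 7.
Start with accepting vs non-accepting: {A,C,K} | {F,T,X,Z}.
Refine {A,C,K} on symbol 1: members go to different blocks, giving {C,K} and {A}.
On input 1, block {F,T,X,Z} splits into {T,X} and {F,Z}.
Stable partition: {C,K} | {T,X} | {A} | {F,Z} — 4 equivalence classes.
K and A end up in different blocks, so they are distinguishable. For instance, the string '1' is accepted from only A.

No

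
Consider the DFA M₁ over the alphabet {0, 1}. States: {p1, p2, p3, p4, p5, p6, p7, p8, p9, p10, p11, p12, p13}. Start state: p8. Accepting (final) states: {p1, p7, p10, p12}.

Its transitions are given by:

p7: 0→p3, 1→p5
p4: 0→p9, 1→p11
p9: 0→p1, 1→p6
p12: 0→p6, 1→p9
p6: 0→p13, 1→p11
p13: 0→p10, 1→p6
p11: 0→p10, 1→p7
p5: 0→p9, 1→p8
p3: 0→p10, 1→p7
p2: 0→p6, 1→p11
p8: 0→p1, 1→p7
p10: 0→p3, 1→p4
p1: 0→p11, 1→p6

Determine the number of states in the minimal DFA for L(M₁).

Reachable states from the start: {p1,p3,p4,p5,p6,p7,p8,p9,p10,p11,p13}. Unreachable: {p2,p12} — drop them.
Initial partition by acceptance: {p1,p7,p10} | {p3,p4,p5,p6,p8,p9,p11,p13}.
On input 0, block {p3,p4,p5,p6,p8,p9,p11,p13} splits into {p3,p8,p9,p11,p13} and {p4,p5,p6}.
Refine {p3,p8,p9,p11,p13} on symbol 1: members go to different blocks, giving {p3,p8,p11} and {p9,p13}.
The partition is now stable with 4 blocks: {p1,p7,p10} | {p3,p8,p11} | {p4,p5,p6} | {p9,p13}.

4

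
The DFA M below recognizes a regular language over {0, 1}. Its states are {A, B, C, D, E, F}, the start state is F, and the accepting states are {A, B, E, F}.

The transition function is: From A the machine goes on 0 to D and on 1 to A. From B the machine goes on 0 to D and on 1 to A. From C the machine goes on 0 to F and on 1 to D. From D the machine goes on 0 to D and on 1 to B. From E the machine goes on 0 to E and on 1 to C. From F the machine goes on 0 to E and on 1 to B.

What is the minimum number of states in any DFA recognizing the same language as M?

Initial partition by acceptance: {A,B,E,F} | {C,D}.
Refine {A,B,E,F} on symbol 0: members go to different blocks, giving {A,B} and {E,F}.
Refine {C,D} on symbol 0: members go to different blocks, giving {C} and {D}.
Split {E,F} by δ(·,1) → {E} and {F}.
Stable partition: {A,B} | {C} | {E} | {D} | {F} — 5 equivalence classes.

5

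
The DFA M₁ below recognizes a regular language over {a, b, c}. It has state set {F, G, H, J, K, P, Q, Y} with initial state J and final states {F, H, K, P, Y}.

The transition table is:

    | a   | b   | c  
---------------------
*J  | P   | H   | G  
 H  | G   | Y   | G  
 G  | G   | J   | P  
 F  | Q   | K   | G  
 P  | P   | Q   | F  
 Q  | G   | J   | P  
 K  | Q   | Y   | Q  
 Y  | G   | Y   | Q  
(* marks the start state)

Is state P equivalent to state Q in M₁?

No

Every state is reachable, so we keep all 8.
Start with accepting vs non-accepting: {F,H,K,P,Y} | {G,J,Q}.
Refine {F,H,K,P,Y} on symbol a: members go to different blocks, giving {F,H,K,Y} and {P}.
Split {G,J,Q} by δ(·,a) → {G,Q} and {J}.
Stable partition: {F,H,K,Y} | {G,Q} | {P} | {J} — 4 equivalence classes.
P and Q end up in different blocks, so they are distinguishable. For instance, the string 'ε' is accepted from only P.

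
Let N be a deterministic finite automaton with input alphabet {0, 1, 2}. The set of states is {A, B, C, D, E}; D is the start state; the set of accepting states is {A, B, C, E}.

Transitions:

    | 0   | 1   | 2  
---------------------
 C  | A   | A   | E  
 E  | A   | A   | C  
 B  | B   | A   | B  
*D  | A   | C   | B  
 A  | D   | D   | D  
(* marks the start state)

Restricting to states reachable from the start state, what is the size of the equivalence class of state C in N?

2

P0 = {A,B,C,E} | {D}.
On input 0, block {A,B,C,E} splits into {B,C,E} and {A}.
On input 0, block {B,C,E} splits into {C,E} and {B}.
No further refinement is possible. Final partition (4 blocks): {C,E} | {D} | {A} | {B}.
The equivalence class containing C is {C,E}, of size 2.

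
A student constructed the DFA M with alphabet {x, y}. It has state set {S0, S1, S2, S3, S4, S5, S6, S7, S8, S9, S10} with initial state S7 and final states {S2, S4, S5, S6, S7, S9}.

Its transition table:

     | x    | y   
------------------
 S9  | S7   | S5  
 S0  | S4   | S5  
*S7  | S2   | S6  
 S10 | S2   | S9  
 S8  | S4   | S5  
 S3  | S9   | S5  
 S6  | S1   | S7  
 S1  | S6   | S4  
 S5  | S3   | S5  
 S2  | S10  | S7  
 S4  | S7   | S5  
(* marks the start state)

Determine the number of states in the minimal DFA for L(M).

First remove the unreachable states {S0,S8}; 9 states remain.
Initial partition by acceptance: {S2,S4,S5,S6,S7,S9} | {S1,S3,S10}.
On input x, block {S2,S4,S5,S6,S7,S9} splits into {S2,S5,S6} and {S4,S7,S9}.
Split {S2,S5,S6} by δ(·,y) → {S2,S6} and {S5}.
Refine {S1,S3,S10} on symbol x: members go to different blocks, giving {S1,S10} and {S3}.
On input x, block {S4,S7,S9} splits into {S4,S9} and {S7}.
Stable partition: {S2,S6} | {S1,S10} | {S4,S9} | {S5} | {S3} | {S7} — 6 equivalence classes.

6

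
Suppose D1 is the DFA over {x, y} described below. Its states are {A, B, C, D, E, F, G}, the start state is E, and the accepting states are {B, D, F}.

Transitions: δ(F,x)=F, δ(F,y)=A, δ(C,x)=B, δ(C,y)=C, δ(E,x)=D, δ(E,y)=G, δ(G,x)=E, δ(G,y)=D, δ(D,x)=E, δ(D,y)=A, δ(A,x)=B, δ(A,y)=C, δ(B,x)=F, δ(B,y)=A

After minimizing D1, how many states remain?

5

Start with accepting vs non-accepting: {B,D,F} | {A,C,E,G}.
Refine {B,D,F} on symbol x: members go to different blocks, giving {B,F} and {D}.
Refine {A,C,E,G} on symbol x: members go to different blocks, giving {A,C} and {E} and {G}.
The partition is now stable with 5 blocks: {B,F} | {A,C} | {D} | {E} | {G}.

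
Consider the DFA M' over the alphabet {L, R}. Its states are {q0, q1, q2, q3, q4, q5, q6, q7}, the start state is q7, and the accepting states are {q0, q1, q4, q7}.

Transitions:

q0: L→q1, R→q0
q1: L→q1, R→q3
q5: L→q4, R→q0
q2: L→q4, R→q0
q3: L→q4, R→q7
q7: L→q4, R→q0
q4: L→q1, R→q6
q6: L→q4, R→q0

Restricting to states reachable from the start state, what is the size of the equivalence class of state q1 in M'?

First remove the unreachable states {q2,q5}; 6 states remain.
Start with accepting vs non-accepting: {q0,q1,q4,q7} | {q3,q6}.
Refine {q0,q1,q4,q7} on symbol R: members go to different blocks, giving {q0,q7} and {q1,q4}.
The partition is now stable with 3 blocks: {q0,q7} | {q3,q6} | {q1,q4}.
State q1 belongs to the block {q1,q4}, which has 2 states.

2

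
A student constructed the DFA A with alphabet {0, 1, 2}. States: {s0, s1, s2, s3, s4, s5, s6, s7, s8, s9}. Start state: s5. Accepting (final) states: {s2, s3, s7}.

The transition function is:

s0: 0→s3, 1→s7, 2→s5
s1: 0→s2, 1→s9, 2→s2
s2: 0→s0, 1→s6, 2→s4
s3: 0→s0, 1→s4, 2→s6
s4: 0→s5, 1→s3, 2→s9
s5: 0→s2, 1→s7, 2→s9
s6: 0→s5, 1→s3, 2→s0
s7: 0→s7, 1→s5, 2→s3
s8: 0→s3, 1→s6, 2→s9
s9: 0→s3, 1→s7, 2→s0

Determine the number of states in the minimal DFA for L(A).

First remove the unreachable states {s1,s8}; 8 states remain.
P0 = {s2,s3,s7} | {s0,s4,s5,s6,s9}.
Refine {s2,s3,s7} on symbol 0: members go to different blocks, giving {s2,s3} and {s7}.
Split {s0,s4,s5,s6,s9} by δ(·,0) → {s0,s5,s9} and {s4,s6}.
The partition is now stable with 4 blocks: {s2,s3} | {s0,s5,s9} | {s7} | {s4,s6}.

4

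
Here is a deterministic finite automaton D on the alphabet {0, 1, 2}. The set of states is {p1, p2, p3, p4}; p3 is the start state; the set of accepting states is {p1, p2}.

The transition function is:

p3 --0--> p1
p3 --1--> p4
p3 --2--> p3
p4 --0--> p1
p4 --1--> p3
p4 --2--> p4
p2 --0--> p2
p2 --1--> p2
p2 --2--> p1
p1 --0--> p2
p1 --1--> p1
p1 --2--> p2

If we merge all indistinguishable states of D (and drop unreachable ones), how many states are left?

2

All states are reachable from the start state.
P0 = {p1,p2} | {p3,p4}.
The partition is now stable with 2 blocks: {p1,p2} | {p3,p4}.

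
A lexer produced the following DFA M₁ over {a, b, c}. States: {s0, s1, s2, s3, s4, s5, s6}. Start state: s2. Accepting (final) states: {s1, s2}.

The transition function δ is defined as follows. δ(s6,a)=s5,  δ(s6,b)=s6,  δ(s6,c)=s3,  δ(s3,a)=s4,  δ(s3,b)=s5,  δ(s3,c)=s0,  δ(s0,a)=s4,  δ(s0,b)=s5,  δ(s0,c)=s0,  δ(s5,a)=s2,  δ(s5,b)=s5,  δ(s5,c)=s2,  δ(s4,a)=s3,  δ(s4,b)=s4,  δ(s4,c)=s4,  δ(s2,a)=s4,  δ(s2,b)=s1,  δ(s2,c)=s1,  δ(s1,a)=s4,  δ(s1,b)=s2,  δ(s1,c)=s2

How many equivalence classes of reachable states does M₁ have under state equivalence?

First remove the unreachable states {s6}; 6 states remain.
P0 = {s1,s2} | {s0,s3,s4,s5}.
Refine {s0,s3,s4,s5} on symbol a: members go to different blocks, giving {s0,s3,s4} and {s5}.
On input b, block {s0,s3,s4} splits into {s0,s3} and {s4}.
Stable partition: {s1,s2} | {s0,s3} | {s5} | {s4} — 4 equivalence classes.

4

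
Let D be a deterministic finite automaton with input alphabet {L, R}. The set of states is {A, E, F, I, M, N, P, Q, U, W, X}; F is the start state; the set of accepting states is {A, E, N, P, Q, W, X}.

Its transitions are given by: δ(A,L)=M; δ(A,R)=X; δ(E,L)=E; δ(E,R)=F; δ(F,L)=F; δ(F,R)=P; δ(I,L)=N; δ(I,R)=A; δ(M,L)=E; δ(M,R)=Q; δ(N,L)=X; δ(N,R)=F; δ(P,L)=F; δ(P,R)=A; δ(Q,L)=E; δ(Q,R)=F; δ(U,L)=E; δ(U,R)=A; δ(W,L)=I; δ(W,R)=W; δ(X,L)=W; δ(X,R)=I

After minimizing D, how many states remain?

First remove the unreachable states {U}; 10 states remain.
Start with accepting vs non-accepting: {A,E,N,P,Q,W,X} | {F,I,M}.
Split {A,E,N,P,Q,W,X} by δ(·,L) → {E,N,Q,X} and {A,P,W}.
On input L, block {E,N,Q,X} splits into {E,N,Q} and {X}.
Refine {E,N,Q} on symbol L: members go to different blocks, giving {E,Q} and {N}.
Refine {F,I,M} on symbol L: members go to different blocks, giving {I} and {M} and {F}.
On input L, block {A,P,W} splits into {W} and {P} and {A}.
The partition is now stable with 9 blocks: {E,Q} | {I} | {W} | {X} | {N} | {M} | {F} | {P} | {A}.

9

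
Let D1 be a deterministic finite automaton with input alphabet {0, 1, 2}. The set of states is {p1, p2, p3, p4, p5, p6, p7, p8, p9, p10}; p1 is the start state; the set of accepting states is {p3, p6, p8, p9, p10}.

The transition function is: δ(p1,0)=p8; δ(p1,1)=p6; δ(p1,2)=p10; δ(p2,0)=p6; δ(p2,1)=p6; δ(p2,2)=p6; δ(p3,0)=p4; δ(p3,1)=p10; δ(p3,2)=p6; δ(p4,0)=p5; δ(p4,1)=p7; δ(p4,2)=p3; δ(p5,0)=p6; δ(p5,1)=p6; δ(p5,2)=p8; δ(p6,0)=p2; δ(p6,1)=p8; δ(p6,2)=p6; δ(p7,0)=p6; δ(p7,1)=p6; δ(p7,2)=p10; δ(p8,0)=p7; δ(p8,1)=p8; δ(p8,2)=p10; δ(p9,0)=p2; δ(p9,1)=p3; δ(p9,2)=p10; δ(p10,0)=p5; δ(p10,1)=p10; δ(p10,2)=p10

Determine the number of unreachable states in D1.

Starting at p1 and following transitions, the reachable set is {p1, p2, p5, p6, p7, p8, p10}. That leaves p3, p4, p9 unreachable — 3 in total.

3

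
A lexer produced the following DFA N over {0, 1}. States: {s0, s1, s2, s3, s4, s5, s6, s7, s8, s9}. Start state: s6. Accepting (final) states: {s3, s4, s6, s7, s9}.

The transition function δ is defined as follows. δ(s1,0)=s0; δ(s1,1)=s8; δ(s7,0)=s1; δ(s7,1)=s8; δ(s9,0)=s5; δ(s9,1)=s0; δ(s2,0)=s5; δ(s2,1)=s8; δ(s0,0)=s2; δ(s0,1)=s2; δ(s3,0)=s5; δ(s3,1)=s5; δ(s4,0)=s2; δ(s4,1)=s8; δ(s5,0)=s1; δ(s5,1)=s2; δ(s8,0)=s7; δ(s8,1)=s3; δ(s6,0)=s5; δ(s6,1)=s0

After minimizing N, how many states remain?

First remove the unreachable states {s4,s9}; 8 states remain.
P0 = {s3,s6,s7} | {s0,s1,s2,s5,s8}.
Refine {s0,s1,s2,s5,s8} on symbol 0: members go to different blocks, giving {s0,s1,s2,s5} and {s8}.
On input 1, block {s3,s6,s7} splits into {s3,s6} and {s7}.
On input 1, block {s0,s1,s2,s5} splits into {s0,s5} and {s1,s2}.
Stable partition: {s3,s6} | {s0,s5} | {s8} | {s7} | {s1,s2} — 5 equivalence classes.

5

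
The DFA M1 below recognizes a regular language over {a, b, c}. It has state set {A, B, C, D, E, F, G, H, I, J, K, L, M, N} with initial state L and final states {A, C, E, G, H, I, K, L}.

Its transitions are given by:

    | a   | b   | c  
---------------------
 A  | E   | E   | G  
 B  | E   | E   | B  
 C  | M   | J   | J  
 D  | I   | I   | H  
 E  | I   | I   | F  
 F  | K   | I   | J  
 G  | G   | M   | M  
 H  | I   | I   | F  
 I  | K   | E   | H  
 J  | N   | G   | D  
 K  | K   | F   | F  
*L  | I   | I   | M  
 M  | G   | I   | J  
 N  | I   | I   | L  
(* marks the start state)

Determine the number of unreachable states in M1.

3

Starting at L and following transitions, the reachable set is {D, E, F, G, H, I, J, K, L, M, N}. That leaves A, B, C unreachable — 3 in total.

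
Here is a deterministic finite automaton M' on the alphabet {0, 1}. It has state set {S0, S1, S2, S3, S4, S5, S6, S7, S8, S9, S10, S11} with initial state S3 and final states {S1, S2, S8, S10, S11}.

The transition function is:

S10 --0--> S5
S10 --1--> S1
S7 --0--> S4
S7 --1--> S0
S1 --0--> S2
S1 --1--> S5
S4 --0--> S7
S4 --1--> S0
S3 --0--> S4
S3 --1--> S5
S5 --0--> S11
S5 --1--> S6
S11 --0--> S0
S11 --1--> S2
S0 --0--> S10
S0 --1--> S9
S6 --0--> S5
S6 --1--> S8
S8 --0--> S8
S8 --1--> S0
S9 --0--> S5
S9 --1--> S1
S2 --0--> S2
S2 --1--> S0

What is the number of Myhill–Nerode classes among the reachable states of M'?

All states are reachable from the start state.
Start with accepting vs non-accepting: {S1,S2,S8,S10,S11} | {S0,S3,S4,S5,S6,S7,S9}.
Split {S1,S2,S8,S10,S11} by δ(·,0) → {S1,S2,S8} and {S10,S11}.
Refine {S0,S3,S4,S5,S6,S7,S9} on symbol 0: members go to different blocks, giving {S3,S4,S6,S7,S9} and {S0,S5}.
Split {S3,S4,S6,S7,S9} by δ(·,0) → {S3,S4,S7} and {S6,S9}.
The partition is now stable with 5 blocks: {S1,S2,S8} | {S3,S4,S7} | {S10,S11} | {S0,S5} | {S6,S9}.

5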